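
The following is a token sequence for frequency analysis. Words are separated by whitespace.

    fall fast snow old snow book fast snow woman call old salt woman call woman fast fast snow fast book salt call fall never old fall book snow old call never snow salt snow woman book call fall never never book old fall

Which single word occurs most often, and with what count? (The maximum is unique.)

"snow", 7 times

Unigram frequencies (highest first):
  snow: 7
  fall: 5
  fast: 5
  old: 5
  book: 5
  call: 5
  … (3 more, each ≤ 4)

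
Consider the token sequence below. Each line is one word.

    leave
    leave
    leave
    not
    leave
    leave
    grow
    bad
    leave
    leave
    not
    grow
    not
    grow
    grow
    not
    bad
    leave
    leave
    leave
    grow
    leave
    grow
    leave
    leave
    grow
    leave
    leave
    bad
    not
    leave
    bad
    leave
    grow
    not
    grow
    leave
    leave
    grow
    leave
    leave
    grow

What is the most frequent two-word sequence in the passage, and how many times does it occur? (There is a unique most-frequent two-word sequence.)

Bigram frequencies (highest first):
  leave leave: 10
  leave grow: 7
  grow leave: 5
  bad leave: 3
  not grow: 3
  grow not: 3
  … (7 more, each ≤ 2)

"leave leave", 10 times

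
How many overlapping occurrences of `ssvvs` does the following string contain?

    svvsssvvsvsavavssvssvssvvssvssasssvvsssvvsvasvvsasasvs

4

Sliding a length-5 window over the 54 characters (50 positions):
  position 5–9: ssvvs
  position 22–26: ssvvs
  position 33–37: ssvvs
  position 38–42: ssvvs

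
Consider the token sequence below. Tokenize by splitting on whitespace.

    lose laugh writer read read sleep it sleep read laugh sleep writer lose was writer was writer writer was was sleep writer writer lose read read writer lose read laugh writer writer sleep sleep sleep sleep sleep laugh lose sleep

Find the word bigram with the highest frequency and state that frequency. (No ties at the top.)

"sleep sleep", 4 times

Bigram frequencies (highest first):
  sleep sleep: 4
  writer lose: 3
  writer writer: 3
  laugh writer: 2
  read read: 2
  read laugh: 2
  … (19 more, each ≤ 2)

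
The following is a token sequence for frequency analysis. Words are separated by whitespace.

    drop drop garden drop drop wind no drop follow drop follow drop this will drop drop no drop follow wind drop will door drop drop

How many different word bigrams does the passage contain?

17

25 tokens → 24 bigram windows in total.
Repeated bigrams (each contributes count−1 duplicates):
  drop drop: 4
  drop follow: 3
  follow drop: 2
  no drop: 2
7 duplicate windows → 24 − 7 = 17 distinct.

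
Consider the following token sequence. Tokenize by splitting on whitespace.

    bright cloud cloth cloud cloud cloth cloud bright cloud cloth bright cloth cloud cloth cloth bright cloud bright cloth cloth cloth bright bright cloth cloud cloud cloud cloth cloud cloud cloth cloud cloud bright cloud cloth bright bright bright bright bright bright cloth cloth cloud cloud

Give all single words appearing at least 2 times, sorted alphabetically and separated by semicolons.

Unigram counts meeting the condition (at least 2 times):
  bright: 14
  cloth: 15
  cloud: 17

bright; cloth; cloud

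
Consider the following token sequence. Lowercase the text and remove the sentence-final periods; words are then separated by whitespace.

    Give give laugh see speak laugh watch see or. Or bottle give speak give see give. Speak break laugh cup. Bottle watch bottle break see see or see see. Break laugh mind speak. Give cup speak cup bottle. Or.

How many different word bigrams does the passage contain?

39 tokens → 38 bigram windows in total.
Repeated bigrams (each contributes count−1 duplicates):
  break laugh: 2
  cup bottle: 2
  give speak: 2
  see or: 2
  see see: 2
  speak give: 2
6 duplicate windows → 38 − 6 = 32 distinct.

32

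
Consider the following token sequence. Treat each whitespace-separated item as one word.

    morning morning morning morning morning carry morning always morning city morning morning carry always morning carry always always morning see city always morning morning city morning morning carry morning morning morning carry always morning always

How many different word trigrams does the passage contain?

35 tokens → 33 trigram windows in total.
Repeated trigrams (each contributes count−1 duplicates):
  morning morning carry: 4
  morning morning morning: 4
  morning carry always: 3
  carry always morning: 2
  city morning morning: 2
  morning carry morning: 2
  morning city morning: 2
12 duplicate windows → 33 − 12 = 21 distinct.

21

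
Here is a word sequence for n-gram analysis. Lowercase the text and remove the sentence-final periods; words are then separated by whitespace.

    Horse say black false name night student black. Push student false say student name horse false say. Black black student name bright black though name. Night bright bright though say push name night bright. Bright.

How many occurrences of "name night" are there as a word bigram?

3

Scanning the 34 overlapping bigram windows for "name night":
  position 5–6: name night
  position 25–26: name night
  position 32–33: name night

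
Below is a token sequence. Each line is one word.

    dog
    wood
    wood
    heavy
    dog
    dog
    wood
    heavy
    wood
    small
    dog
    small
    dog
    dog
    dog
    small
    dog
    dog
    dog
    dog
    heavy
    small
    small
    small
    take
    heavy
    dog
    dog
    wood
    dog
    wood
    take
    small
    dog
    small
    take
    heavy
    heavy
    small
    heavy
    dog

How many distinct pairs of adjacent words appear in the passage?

41 tokens → 40 bigram windows in total.
Repeated bigrams (each contributes count−1 duplicates):
  dog dog: 7
  dog wood: 4
  small dog: 4
  dog small: 3
  heavy dog: 3
  heavy small: 2
  small small: 2
  small take: 2
  … (2 more repeated)
21 duplicate windows → 40 − 21 = 19 distinct.

19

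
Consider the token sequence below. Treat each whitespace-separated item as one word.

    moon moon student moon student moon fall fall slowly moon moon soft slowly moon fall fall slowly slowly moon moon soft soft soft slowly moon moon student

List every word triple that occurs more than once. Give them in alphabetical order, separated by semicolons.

fall fall slowly; moon fall fall; moon moon soft; moon moon student; moon student moon; slowly moon moon; soft slowly moon

Trigram counts meeting the condition (more than once):
  fall fall slowly: 2
  moon fall fall: 2
  moon moon soft: 2
  moon moon student: 2
  moon student moon: 2
  slowly moon moon: 3
  soft slowly moon: 2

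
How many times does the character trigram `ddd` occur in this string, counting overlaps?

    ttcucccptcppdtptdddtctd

1

Sliding a length-3 window over the 23 characters (21 positions):
  position 17–19: ddd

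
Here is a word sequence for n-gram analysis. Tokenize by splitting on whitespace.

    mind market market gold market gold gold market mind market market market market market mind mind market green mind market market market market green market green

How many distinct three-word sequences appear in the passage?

18

26 tokens → 24 trigram windows in total.
Repeated trigrams (each contributes count−1 duplicates):
  market market market: 5
  mind market market: 3
6 duplicate windows → 24 − 6 = 18 distinct.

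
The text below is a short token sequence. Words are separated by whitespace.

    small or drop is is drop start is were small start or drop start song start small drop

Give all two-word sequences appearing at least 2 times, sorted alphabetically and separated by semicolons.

Bigram counts meeting the condition (at least 2 times):
  drop start: 2
  or drop: 2

drop start; or drop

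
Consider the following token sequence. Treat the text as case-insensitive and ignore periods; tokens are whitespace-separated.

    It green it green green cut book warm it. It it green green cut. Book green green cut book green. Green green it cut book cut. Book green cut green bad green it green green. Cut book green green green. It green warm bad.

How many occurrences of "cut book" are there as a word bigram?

6

Scanning the 43 overlapping bigram windows for "cut book":
  position 6–7: cut book
  position 14–15: cut book
  position 18–19: cut book
  position 24–25: cut book
  position 26–27: cut book
  position 36–37: cut book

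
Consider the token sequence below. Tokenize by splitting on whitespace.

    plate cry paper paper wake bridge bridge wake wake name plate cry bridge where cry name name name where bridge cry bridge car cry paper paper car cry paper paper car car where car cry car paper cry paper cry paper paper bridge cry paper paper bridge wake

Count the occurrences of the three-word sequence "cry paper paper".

5

Scanning the 46 overlapping trigram windows for "cry paper paper":
  position 2–4: cry paper paper
  position 24–26: cry paper paper
  position 28–30: cry paper paper
  position 40–42: cry paper paper
  position 44–46: cry paper paper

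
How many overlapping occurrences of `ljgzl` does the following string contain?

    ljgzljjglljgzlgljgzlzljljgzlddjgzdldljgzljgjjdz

Sliding a length-5 window over the 47 characters (43 positions):
  position 1–5: ljgzl
  position 10–14: ljgzl
  position 16–20: ljgzl
  position 24–28: ljgzl
  position 37–41: ljgzl

5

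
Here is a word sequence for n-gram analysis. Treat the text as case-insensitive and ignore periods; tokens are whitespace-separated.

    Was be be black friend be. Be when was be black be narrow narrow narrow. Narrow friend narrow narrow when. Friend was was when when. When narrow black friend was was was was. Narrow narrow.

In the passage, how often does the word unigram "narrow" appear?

Scanning the 35 tokens for "narrow":
  position 13: narrow
  position 14: narrow
  position 15: narrow
  position 16: narrow
  position 18: narrow
  position 19: narrow
  position 27: narrow
  position 34: narrow
  position 35: narrow

9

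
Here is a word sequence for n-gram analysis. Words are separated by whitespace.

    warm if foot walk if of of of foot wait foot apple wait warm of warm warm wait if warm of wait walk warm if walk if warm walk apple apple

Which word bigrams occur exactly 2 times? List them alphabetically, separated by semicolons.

if warm; of of; walk if; warm if; warm of

Bigram counts meeting the condition (exactly 2 times):
  if warm: 2
  of of: 2
  walk if: 2
  warm if: 2
  warm of: 2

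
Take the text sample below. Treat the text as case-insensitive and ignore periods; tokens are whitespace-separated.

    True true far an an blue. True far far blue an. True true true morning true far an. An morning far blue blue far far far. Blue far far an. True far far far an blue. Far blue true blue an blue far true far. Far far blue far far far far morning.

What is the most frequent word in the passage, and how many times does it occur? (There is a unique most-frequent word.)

Unigram frequencies (highest first):
  far: 22
  true: 10
  blue: 10
  an: 8
  morning: 3

"far", 22 times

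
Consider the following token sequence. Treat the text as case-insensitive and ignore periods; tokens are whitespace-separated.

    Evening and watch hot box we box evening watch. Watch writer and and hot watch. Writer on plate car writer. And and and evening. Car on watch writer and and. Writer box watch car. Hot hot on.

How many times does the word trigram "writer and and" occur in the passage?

Scanning the 35 overlapping trigram windows for "writer and and":
  position 11–13: writer and and
  position 20–22: writer and and
  position 28–30: writer and and

3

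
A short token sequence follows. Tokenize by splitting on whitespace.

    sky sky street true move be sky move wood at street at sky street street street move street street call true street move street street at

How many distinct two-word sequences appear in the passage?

26 tokens → 25 bigram windows in total.
Repeated bigrams (each contributes count−1 duplicates):
  street street: 4
  move street: 2
  sky street: 2
  street at: 2
  street move: 2
7 duplicate windows → 25 − 7 = 18 distinct.

18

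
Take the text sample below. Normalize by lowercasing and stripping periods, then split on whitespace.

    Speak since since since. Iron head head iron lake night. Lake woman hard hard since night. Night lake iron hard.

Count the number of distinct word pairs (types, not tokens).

17

20 tokens → 19 bigram windows in total.
Repeated bigrams (each contributes count−1 duplicates):
  night lake: 2
  since since: 2
2 duplicate windows → 19 − 2 = 17 distinct.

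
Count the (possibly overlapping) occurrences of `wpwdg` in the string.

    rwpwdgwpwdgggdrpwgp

Sliding a length-5 window over the 19 characters (15 positions):
  position 2–6: wpwdg
  position 7–11: wpwdg

2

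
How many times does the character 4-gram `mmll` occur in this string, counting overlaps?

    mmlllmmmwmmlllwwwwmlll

Sliding a length-4 window over the 22 characters (19 positions):
  position 1–4: mmll
  position 10–13: mmll

2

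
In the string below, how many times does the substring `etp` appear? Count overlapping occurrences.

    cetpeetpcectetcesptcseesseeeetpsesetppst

Sliding a length-3 window over the 40 characters (38 positions):
  position 2–4: etp
  position 6–8: etp
  position 29–31: etp
  position 35–37: etp

4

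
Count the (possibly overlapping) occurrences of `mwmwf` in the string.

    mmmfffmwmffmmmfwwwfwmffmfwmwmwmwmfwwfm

0

Sliding a length-5 window over the 38 characters (34 positions):
  (no match at any position)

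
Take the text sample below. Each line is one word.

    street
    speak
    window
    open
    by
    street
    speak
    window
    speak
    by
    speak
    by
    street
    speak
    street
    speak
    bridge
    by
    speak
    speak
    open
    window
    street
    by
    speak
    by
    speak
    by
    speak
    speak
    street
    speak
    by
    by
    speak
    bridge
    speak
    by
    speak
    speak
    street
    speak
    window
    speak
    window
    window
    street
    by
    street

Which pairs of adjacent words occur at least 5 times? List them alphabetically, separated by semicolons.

Bigram counts meeting the condition (at least 5 times):
  by speak: 7
  speak by: 6
  street speak: 6

by speak; speak by; street speak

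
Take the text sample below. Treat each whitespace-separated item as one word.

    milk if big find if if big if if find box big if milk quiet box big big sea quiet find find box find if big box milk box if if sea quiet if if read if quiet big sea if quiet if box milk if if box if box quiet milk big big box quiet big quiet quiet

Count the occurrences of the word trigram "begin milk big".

0

Scanning the 57 overlapping trigram windows for "begin milk big":
  (none found)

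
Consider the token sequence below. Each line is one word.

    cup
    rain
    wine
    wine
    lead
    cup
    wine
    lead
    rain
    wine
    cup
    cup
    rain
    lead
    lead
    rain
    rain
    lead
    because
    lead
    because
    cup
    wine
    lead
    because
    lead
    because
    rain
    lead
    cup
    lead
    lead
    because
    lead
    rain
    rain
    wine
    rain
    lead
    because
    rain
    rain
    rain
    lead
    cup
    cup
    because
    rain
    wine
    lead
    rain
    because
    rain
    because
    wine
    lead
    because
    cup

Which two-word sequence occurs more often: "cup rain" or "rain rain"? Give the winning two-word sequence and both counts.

"cup rain": 2 occurrences
"rain rain": 4 occurrences

"rain rain" (4 vs 2)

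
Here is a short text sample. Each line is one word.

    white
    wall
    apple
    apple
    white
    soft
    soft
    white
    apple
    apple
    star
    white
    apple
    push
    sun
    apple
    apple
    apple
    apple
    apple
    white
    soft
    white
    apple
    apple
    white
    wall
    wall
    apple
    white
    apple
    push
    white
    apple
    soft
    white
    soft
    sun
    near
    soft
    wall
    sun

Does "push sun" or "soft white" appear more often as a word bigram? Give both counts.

"soft white" (3 vs 1)

"push sun": 1 occurrence
"soft white": 3 occurrences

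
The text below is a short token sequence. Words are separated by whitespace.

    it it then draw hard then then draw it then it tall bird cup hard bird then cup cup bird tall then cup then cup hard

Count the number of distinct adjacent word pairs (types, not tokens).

20

26 tokens → 25 bigram windows in total.
Repeated bigrams (each contributes count−1 duplicates):
  then cup: 3
  cup hard: 2
  it then: 2
  then draw: 2
5 duplicate windows → 25 − 5 = 20 distinct.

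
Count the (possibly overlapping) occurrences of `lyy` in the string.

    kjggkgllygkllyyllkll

1

Sliding a length-3 window over the 20 characters (18 positions):
  position 13–15: lyy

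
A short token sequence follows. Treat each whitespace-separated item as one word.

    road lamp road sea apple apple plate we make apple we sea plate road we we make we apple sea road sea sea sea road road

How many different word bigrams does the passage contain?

21

26 tokens → 25 bigram windows in total.
Repeated bigrams (each contributes count−1 duplicates):
  road sea: 2
  sea road: 2
  sea sea: 2
  we make: 2
4 duplicate windows → 25 − 4 = 21 distinct.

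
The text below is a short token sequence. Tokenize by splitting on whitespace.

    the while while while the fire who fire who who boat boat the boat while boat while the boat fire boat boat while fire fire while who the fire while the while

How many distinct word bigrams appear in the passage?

32 tokens → 31 bigram windows in total.
Repeated bigrams (each contributes count−1 duplicates):
  boat while: 3
  while the: 3
  boat boat: 2
  fire while: 2
  fire who: 2
  the boat: 2
  the fire: 2
  the while: 2
  … (1 more repeated)
11 duplicate windows → 31 − 11 = 20 distinct.

20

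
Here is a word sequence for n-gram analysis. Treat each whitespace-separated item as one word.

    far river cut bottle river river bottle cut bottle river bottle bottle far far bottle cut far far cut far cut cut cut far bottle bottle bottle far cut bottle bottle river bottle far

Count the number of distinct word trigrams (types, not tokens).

29

34 tokens → 32 trigram windows in total.
Repeated trigrams (each contributes count−1 duplicates):
  bottle bottle far: 2
  bottle river bottle: 2
  cut bottle river: 2
3 duplicate windows → 32 − 3 = 29 distinct.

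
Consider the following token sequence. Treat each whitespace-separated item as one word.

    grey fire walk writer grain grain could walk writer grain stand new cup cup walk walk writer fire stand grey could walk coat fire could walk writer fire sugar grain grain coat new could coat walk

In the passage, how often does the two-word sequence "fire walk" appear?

1

Scanning the 35 overlapping bigram windows for "fire walk":
  position 2–3: fire walk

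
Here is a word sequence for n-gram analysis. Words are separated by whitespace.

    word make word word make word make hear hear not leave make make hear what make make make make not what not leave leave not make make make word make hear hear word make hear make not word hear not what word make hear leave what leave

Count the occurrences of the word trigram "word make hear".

Scanning the 45 overlapping trigram windows for "word make hear":
  position 6–8: word make hear
  position 29–31: word make hear
  position 33–35: word make hear
  position 42–44: word make hear

4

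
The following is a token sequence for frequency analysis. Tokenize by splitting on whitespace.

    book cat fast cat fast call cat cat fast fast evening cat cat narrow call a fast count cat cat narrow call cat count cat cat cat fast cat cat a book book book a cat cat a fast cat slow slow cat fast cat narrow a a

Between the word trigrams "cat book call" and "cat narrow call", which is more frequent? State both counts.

"cat book call": 0 occurrences
"cat narrow call": 2 occurrences

"cat narrow call" (2 vs 0)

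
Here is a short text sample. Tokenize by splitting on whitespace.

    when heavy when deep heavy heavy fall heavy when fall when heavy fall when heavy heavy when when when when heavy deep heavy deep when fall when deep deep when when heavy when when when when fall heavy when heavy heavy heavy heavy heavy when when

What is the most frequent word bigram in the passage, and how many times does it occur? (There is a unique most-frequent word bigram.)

Bigram frequencies (highest first):
  when when: 8
  when heavy: 6
  heavy when: 6
  heavy heavy: 6
  when fall: 3
  fall when: 3
  … (7 more, each ≤ 2)

"when when", 8 times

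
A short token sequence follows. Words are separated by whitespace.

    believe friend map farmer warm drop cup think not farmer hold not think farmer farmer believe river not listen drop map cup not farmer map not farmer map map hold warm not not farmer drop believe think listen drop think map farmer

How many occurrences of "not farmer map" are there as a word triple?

2

Scanning the 40 overlapping trigram windows for "not farmer map":
  position 23–25: not farmer map
  position 26–28: not farmer map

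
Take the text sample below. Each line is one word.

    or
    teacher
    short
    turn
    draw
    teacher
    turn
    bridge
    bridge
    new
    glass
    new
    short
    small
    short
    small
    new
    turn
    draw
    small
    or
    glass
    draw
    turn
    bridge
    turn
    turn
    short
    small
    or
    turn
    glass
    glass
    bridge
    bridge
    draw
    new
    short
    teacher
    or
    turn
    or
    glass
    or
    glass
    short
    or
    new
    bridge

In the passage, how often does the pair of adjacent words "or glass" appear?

3

Scanning the 48 overlapping bigram windows for "or glass":
  position 21–22: or glass
  position 42–43: or glass
  position 44–45: or glass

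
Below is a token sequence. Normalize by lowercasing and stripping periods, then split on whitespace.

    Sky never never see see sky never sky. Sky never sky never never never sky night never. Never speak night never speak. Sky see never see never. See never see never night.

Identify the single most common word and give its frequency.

"never", 14 times

Unigram frequencies (highest first):
  never: 14
  sky: 7
  see: 6
  night: 3
  speak: 2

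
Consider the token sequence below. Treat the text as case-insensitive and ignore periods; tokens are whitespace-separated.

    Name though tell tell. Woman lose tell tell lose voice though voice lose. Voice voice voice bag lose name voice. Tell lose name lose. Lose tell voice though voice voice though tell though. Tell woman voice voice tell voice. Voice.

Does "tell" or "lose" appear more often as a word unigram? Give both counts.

"tell": 9 occurrences
"lose": 7 occurrences

"tell" (9 vs 7)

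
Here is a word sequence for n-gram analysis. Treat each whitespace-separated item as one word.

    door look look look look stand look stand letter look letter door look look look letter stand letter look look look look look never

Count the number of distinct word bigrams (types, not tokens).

24 tokens → 23 bigram windows in total.
Repeated bigrams (each contributes count−1 duplicates):
  look look: 9
  door look: 2
  letter look: 2
  look letter: 2
  look stand: 2
  stand letter: 2
13 duplicate windows → 23 − 13 = 10 distinct.

10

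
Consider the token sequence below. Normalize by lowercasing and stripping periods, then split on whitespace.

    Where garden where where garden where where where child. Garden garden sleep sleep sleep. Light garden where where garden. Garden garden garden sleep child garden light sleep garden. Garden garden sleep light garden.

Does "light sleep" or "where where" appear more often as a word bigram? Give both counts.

"where where" (4 vs 1)

"light sleep": 1 occurrence
"where where": 4 occurrences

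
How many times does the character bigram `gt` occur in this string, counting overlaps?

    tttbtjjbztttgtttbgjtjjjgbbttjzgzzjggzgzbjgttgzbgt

3

Sliding a length-2 window over the 49 characters (48 positions):
  position 13–14: gt
  position 42–43: gt
  position 48–49: gt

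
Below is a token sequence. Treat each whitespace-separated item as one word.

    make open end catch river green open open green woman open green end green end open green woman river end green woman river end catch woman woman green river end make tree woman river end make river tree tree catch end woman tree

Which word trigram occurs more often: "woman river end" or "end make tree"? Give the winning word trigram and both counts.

"woman river end" (3 vs 1)

"woman river end": 3 occurrences
"end make tree": 1 occurrence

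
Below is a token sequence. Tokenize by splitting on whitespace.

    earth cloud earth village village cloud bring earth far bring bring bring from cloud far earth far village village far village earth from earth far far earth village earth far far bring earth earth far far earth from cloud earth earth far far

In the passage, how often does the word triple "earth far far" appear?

Scanning the 41 overlapping trigram windows for "earth far far":
  position 24–26: earth far far
  position 29–31: earth far far
  position 34–36: earth far far
  position 41–43: earth far far

4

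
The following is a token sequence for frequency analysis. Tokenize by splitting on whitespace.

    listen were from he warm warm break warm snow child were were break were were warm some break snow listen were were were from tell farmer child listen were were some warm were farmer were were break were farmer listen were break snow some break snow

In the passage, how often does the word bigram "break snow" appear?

Scanning the 45 overlapping bigram windows for "break snow":
  position 18–19: break snow
  position 42–43: break snow
  position 45–46: break snow

3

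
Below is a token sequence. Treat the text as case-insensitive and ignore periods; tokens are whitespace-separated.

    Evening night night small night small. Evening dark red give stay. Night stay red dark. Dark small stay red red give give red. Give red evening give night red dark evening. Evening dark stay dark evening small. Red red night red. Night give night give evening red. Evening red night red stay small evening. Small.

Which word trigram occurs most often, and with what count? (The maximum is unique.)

Trigram frequencies (highest first):
  red night red: 2
  evening night night: 1
  night night small: 1
  night small night: 1
  small night small: 1
  night small evening: 1
  … (46 more, each ≤ 1)

"red night red", 2 times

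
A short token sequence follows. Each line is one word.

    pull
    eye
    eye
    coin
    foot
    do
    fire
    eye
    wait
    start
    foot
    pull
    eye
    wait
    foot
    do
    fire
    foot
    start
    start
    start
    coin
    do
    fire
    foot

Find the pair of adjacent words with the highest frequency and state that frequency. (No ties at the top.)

"do fire", 3 times

Bigram frequencies (highest first):
  do fire: 3
  pull eye: 2
  foot do: 2
  eye wait: 2
  fire foot: 2
  start start: 2
  … (11 more, each ≤ 1)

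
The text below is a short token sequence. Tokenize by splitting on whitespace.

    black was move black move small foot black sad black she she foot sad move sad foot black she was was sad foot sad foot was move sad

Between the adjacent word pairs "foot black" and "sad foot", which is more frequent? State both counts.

"foot black": 2 occurrences
"sad foot": 3 occurrences

"sad foot" (3 vs 2)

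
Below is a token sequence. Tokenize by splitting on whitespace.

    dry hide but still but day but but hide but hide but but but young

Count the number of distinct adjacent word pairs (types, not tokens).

15 tokens → 14 bigram windows in total.
Repeated bigrams (each contributes count−1 duplicates):
  but but: 3
  hide but: 3
  but hide: 2
5 duplicate windows → 14 − 5 = 9 distinct.

9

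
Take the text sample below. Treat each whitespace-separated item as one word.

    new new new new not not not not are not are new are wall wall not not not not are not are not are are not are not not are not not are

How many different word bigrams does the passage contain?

11

33 tokens → 32 bigram windows in total.
Repeated bigrams (each contributes count−1 duplicates):
  not are: 8
  not not: 8
  are not: 6
  new new: 3
21 duplicate windows → 32 − 21 = 11 distinct.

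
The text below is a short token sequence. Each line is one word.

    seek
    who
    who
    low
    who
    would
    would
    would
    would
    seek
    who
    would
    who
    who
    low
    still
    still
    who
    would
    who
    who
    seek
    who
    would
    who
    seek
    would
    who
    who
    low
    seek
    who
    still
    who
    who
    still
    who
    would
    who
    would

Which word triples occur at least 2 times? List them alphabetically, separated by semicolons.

seek who would; still who would; who still who; who who low; who would who; would who who; would would would

Trigram counts meeting the condition (at least 2 times):
  seek who would: 2
  still who would: 2
  who still who: 2
  who who low: 3
  who would who: 4
  would who who: 3
  would would would: 2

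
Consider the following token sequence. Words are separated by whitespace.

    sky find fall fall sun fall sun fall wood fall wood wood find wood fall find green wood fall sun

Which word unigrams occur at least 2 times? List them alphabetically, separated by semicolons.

fall; find; sun; wood

Unigram counts meeting the condition (at least 2 times):
  fall: 7
  find: 3
  sun: 3
  wood: 5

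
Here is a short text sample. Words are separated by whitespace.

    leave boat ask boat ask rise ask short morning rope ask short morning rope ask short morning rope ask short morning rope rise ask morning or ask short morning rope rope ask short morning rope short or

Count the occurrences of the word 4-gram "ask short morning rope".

6

Scanning the 34 overlapping 4-gram windows for "ask short morning rope":
  position 7–10: ask short morning rope
  position 11–14: ask short morning rope
  position 15–18: ask short morning rope
  position 19–22: ask short morning rope
  position 27–30: ask short morning rope
  position 32–35: ask short morning rope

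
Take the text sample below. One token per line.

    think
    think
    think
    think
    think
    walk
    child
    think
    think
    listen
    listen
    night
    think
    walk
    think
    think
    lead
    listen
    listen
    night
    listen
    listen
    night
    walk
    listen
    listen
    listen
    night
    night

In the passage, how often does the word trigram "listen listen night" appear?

4

Scanning the 27 overlapping trigram windows for "listen listen night":
  position 10–12: listen listen night
  position 18–20: listen listen night
  position 21–23: listen listen night
  position 26–28: listen listen night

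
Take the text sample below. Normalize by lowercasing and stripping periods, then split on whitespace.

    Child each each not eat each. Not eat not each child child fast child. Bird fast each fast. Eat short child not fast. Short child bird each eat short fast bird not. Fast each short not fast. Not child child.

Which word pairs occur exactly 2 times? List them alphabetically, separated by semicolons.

Bigram counts meeting the condition (exactly 2 times):
  child bird: 2
  child child: 2
  each not: 2
  eat short: 2
  fast each: 2
  not eat: 2
  short child: 2

child bird; child child; each not; eat short; fast each; not eat; short child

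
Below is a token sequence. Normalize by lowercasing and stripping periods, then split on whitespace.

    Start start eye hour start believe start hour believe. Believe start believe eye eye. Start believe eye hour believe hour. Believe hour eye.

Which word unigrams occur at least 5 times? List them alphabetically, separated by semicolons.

believe; eye; hour; start

Unigram counts meeting the condition (at least 5 times):
  believe: 7
  eye: 5
  hour: 5
  start: 6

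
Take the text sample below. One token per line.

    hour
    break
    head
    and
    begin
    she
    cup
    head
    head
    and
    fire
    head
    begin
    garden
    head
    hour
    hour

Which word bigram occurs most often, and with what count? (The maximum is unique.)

Bigram frequencies (highest first):
  head and: 2
  hour break: 1
  break head: 1
  and begin: 1
  begin she: 1
  she cup: 1
  … (9 more, each ≤ 1)

"head and", 2 times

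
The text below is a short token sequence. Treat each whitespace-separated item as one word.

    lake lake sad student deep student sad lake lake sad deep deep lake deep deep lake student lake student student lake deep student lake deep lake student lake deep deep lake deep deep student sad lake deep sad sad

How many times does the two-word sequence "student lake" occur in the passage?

4

Scanning the 38 overlapping bigram windows for "student lake":
  position 17–18: student lake
  position 20–21: student lake
  position 23–24: student lake
  position 27–28: student lake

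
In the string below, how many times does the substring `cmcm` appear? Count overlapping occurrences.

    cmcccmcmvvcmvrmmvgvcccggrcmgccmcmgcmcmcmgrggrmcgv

4

Sliding a length-4 window over the 49 characters (46 positions):
  position 5–8: cmcm
  position 30–33: cmcm
  position 35–38: cmcm
  position 37–40: cmcm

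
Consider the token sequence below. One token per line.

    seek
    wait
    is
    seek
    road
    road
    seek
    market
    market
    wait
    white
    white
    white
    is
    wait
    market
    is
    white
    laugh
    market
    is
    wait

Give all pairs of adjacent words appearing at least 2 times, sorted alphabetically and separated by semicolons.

is wait; market is; white white

Bigram counts meeting the condition (at least 2 times):
  is wait: 2
  market is: 2
  white white: 2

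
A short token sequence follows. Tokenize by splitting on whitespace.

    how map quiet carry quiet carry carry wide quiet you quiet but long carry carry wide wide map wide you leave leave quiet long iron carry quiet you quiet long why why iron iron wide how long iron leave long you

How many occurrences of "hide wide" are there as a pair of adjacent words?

0

Scanning the 40 overlapping bigram windows for "hide wide":
  (none found)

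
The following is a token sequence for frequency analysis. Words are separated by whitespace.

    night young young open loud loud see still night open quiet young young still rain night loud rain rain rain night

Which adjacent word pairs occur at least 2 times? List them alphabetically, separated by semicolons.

rain night; rain rain; young young

Bigram counts meeting the condition (at least 2 times):
  rain night: 2
  rain rain: 2
  young young: 2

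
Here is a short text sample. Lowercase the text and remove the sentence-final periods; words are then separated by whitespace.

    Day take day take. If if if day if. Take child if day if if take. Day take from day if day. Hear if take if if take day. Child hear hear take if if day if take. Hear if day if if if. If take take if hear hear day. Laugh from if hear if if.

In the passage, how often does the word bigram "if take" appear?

Scanning the 56 overlapping bigram windows for "if take":
  position 9–10: if take
  position 15–16: if take
  position 24–25: if take
  position 27–28: if take
  position 37–38: if take
  position 45–46: if take

6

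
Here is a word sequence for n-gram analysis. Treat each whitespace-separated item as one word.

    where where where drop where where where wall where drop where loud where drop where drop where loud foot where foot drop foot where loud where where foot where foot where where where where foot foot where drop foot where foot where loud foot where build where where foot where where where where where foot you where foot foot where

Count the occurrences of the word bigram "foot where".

Scanning the 59 overlapping bigram windows for "foot where":
  position 19–20: foot where
  position 23–24: foot where
  position 28–29: foot where
  position 30–31: foot where
  position 36–37: foot where
  position 39–40: foot where
  position 41–42: foot where
  position 44–45: foot where
  position 49–50: foot where
  position 59–60: foot where

10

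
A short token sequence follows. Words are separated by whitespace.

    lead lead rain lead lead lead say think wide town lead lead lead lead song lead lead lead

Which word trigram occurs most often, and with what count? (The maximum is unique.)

Trigram frequencies (highest first):
  lead lead lead: 4
  lead lead rain: 1
  lead rain lead: 1
  rain lead lead: 1
  lead lead say: 1
  lead say think: 1
  … (7 more, each ≤ 1)

"lead lead lead", 4 times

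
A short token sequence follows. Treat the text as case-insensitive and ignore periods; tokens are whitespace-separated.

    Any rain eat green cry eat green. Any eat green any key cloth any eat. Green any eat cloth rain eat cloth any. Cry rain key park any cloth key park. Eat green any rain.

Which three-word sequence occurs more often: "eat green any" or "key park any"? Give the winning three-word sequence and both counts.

"eat green any": 4 occurrences
"key park any": 1 occurrence

"eat green any" (4 vs 1)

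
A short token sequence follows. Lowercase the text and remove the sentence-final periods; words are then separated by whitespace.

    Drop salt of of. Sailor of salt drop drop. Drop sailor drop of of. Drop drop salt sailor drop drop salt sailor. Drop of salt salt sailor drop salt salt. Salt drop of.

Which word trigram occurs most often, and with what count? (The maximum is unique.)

Trigram frequencies (highest first):
  salt sailor drop: 3
  sailor drop of: 2
  drop drop salt: 2
  drop salt sailor: 2
  drop salt of: 1
  salt of of: 1
  … (20 more, each ≤ 1)

"salt sailor drop", 3 times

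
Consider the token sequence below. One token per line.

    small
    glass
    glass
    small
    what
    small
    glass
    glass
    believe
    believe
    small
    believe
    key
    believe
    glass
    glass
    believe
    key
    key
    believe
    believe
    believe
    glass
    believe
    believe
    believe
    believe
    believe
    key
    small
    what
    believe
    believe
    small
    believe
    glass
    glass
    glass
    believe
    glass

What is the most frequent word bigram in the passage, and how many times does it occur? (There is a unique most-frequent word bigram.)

Bigram frequencies (highest first):
  believe believe: 8
  glass glass: 5
  glass believe: 4
  believe glass: 4
  believe key: 3
  small glass: 2
  … (9 more, each ≤ 2)

"believe believe", 8 times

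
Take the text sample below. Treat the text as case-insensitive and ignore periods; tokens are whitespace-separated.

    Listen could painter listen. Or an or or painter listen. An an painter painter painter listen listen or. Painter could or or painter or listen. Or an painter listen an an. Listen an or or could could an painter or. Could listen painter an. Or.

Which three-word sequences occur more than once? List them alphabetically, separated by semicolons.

Trigram counts meeting the condition (more than once):
  an or or: 2
  listen an an: 2
  listen or an: 2
  or or painter: 2
  painter listen an: 2

an or or; listen an an; listen or an; or or painter; painter listen an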